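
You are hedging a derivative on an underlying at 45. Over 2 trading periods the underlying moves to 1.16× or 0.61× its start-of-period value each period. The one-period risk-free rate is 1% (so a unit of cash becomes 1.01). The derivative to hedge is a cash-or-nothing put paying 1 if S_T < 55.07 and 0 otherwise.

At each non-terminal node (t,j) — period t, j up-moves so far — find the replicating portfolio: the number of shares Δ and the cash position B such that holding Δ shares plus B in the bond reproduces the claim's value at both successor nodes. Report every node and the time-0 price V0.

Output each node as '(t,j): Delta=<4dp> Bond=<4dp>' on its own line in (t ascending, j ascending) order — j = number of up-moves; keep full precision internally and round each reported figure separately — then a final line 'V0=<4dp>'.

(0,0): Delta=-0.0291 Bond=1.7710
(1,0): Delta=0.0000 Bond=0.9901
(1,1): Delta=-0.0348 Bond=2.0882
V0=0.4618

The replicating-portfolio and risk-neutral prices coincide; use p* = (1.01−0.61)/(1.16−0.61) = 0.7273 for the latter.
Payoff layer (t=2): V(2,0)=1.0000, V(2,1)=1.0000, V(2,2)=0.0000
Node (1,0) S=27.4500: V=(p*·1.0000+(1−p*)·1.0000)/1.01=0.9901; Δ=(1.0000−1.0000)/(31.8420−16.7445)=0.0000; B=V−Δ·S=0.9901
Node (1,1) S=52.2000: V=(p*·0.0000+(1−p*)·1.0000)/1.01=0.2700; Δ=(0.0000−1.0000)/(60.5520−31.8420)=-0.0348; B=V−Δ·S=2.0882
Node (0,0) S=45.0000: V=(p*·0.2700+(1−p*)·0.9901)/1.01=0.4618; Δ=(0.2700−0.9901)/(52.2000−27.4500)=-0.0291; B=V−Δ·S=1.7710
Root portfolio cost Δ·45+B reproduces V0=0.4618.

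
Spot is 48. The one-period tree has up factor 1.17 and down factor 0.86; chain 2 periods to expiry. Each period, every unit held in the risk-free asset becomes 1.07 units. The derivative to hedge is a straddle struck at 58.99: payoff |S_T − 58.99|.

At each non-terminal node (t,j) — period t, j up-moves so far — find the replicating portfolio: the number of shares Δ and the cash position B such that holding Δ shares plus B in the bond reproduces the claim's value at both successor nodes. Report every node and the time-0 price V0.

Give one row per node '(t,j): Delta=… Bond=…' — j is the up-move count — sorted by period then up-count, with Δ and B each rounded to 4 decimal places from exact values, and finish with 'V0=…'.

(0,0): Delta=-0.4284 Bond=29.4723
(1,0): Delta=-1.0000 Bond=55.1308
(1,1): Delta=-0.2283 Bond=20.2994
V0=8.9089

No-arbitrage ⇒ martingale measure with p* = (R−d)/(u−d) = 0.6774.
Terminal values V(2,·): V(2,0)=23.4892, V(2,1)=10.6924, V(2,2)=6.7172
  t=1,j=0: stock 41.2800 → up 48.2976 (V=10.6924), down 35.5008 (V=23.4892). Price 13.8508; hedge Δ=-1.0000, bond B=55.1308.
  t=1,j=1: stock 56.1600 → up 65.7072 (V=6.7172), down 48.2976 (V=10.6924). Price 7.4762; hedge Δ=-0.2283, bond B=20.2994.
  t=0,j=0: stock 48.0000 → up 56.1600 (V=7.4762), down 41.2800 (V=13.8508). Price 8.9089; hedge Δ=-0.4284, bond B=29.4723.
Self-financing check: at every node Δ·S+B equals the discounted successor values.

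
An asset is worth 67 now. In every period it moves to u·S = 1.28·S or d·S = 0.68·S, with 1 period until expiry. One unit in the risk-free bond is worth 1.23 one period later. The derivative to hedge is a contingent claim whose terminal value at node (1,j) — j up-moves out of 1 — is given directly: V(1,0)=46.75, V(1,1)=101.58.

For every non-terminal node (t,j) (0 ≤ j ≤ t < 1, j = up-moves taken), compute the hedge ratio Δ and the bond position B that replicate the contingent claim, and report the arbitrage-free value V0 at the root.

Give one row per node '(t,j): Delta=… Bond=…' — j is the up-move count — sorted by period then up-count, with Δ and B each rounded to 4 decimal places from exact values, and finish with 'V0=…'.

Since d<R<u, set p* = (R−d)/(u−d) = 0.9167; price each node as the discounted p*-expectation of its children.
Payoff layer (t=1): V(1,0)=46.7500, V(1,1)=101.5800
(0,0): S=67.0000. Δ = (V_up−V_dn)/(S_up−S_dn) = (101.5800−46.7500)/(85.7600−45.5600) = 1.3639. V = [p*·101.5800 + (1−p*)·46.7500]/1.23 = 78.8706. B = V − Δ·S = -12.5127.
The time-0 hedge costs 78.8706, which is the no-arbitrage price.

(0,0): Delta=1.3639 Bond=-12.5127
V0=78.8706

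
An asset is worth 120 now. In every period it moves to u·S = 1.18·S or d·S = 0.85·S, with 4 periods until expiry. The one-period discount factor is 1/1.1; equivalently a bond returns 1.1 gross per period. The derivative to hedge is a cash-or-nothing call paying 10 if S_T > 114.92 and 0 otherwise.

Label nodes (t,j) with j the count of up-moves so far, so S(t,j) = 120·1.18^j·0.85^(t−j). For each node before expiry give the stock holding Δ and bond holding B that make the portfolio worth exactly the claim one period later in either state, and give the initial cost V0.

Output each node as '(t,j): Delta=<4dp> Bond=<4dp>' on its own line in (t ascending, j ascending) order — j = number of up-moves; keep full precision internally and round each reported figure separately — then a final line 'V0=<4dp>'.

(0,0): Delta=0.0253 Bond=3.4707
(1,0): Delta=0.0902 Bond=-2.7962
(1,1): Delta=0.0104 Bond=5.9343
(2,0): Delta=0.2407 Bond=-16.1267
(2,1): Delta=0.0555 Bond=1.1004
(2,2): Delta=0.0000 Bond=8.2645
(3,0): Delta=0.0000 Bond=0.0000
(3,1): Delta=0.2962 Bond=-23.4160
(3,2): Delta=0.0000 Bond=9.0909
(3,3): Delta=0.0000 Bond=9.0909
V0=6.5117

Since d<R<u, set p* = (R−d)/(u−d) = 0.7576; price each node as the discounted p*-expectation of its children.
Terminal payoffs: V(4,0)=0.0000, V(4,1)=0.0000, V(4,2)=10.0000, V(4,3)=10.0000, V(4,4)=10.0000
(3,0): S=73.6950. Δ = (V_up−V_dn)/(S_up−S_dn) = (0.0000−0.0000)/(86.9601−62.6407) = 0.0000. V = [p*·0.0000 + (1−p*)·0.0000]/1.1 = 0.0000. B = V − Δ·S = 0.0000.
(3,1): S=102.3060. Δ = (V_up−V_dn)/(S_up−S_dn) = (10.0000−0.0000)/(120.7211−86.9601) = 0.2962. V = [p*·10.0000 + (1−p*)·0.0000]/1.1 = 6.8871. B = V − Δ·S = -23.4160.
(3,2): S=142.0248. Δ = (V_up−V_dn)/(S_up−S_dn) = (10.0000−10.0000)/(167.5893−120.7211) = 0.0000. V = [p*·10.0000 + (1−p*)·10.0000]/1.1 = 9.0909. B = V − Δ·S = 9.0909.
(3,3): S=197.1638. Δ = (V_up−V_dn)/(S_up−S_dn) = (10.0000−10.0000)/(232.6533−167.5893) = 0.0000. V = [p*·10.0000 + (1−p*)·10.0000]/1.1 = 9.0909. B = V − Δ·S = 9.0909.
(2,0): S=86.7000. Δ = (V_up−V_dn)/(S_up−S_dn) = (6.8871−0.0000)/(102.3060−73.6950) = 0.2407. V = [p*·6.8871 + (1−p*)·0.0000]/1.1 = 4.7431. B = V − Δ·S = -16.1267.
(2,1): S=120.3600. Δ = (V_up−V_dn)/(S_up−S_dn) = (9.0909−6.8871)/(142.0248−102.3060) = 0.0555. V = [p*·9.0909 + (1−p*)·6.8871]/1.1 = 7.7788. B = V − Δ·S = 1.1004.
(2,2): S=167.0880. Δ = (V_up−V_dn)/(S_up−S_dn) = (9.0909−9.0909)/(197.1638−142.0248) = 0.0000. V = [p*·9.0909 + (1−p*)·9.0909]/1.1 = 8.2645. B = V − Δ·S = 8.2645.
(1,0): S=102.0000. Δ = (V_up−V_dn)/(S_up−S_dn) = (7.7788−4.7431)/(120.3600−86.7000) = 0.0902. V = [p*·7.7788 + (1−p*)·4.7431]/1.1 = 6.4026. B = V − Δ·S = -2.7962.
(1,1): S=141.6000. Δ = (V_up−V_dn)/(S_up−S_dn) = (8.2645−7.7788)/(167.0880−120.3600) = 0.0104. V = [p*·8.2645 + (1−p*)·7.7788]/1.1 = 7.4061. B = V − Δ·S = 5.9343.
(0,0): S=120.0000. Δ = (V_up−V_dn)/(S_up−S_dn) = (7.4061−6.4026)/(141.6000−102.0000) = 0.0253. V = [p*·7.4061 + (1−p*)·6.4026]/1.1 = 6.5117. B = V − Δ·S = 3.4707.
Check: Δ(0,0)·S0 + B(0,0) = 6.5117 = V0.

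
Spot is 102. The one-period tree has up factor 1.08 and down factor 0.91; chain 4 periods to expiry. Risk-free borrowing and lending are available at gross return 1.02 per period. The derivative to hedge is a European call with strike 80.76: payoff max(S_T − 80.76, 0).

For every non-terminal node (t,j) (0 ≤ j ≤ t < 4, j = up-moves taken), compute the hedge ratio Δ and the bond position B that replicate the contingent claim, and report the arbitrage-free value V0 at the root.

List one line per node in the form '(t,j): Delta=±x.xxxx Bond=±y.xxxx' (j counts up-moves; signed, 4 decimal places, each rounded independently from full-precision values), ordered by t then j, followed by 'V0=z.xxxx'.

(0,0): Delta=0.9742 Bond=-71.8195
(1,0): Delta=0.9179 Bond=-68.0380
(1,1): Delta=1.0000 Bond=-76.1020
(2,0): Delta=0.7394 Bond=-54.3192
(2,1): Delta=1.0000 Bond=-77.6240
(2,2): Delta=1.0000 Bond=-77.6240
(3,0): Delta=0.1724 Bond=-11.8257
(3,1): Delta=1.0000 Bond=-79.1765
(3,2): Delta=1.0000 Bond=-79.1765
(3,3): Delta=1.0000 Bond=-79.1765
V0=27.5453

The replicating-portfolio and risk-neutral prices coincide; use p* = (1.02−0.91)/(1.08−0.91) = 0.6471 for the latter.
Terminal values V(4,·): V(4,0)=0.0000, V(4,1)=2.2534, V(4,2)=17.7614, V(4,3)=36.1665, V(4,4)=58.0099
(3,0): S=76.8642. Δ = (V_up−V_dn)/(S_up−S_dn) = (2.2534−0.0000)/(83.0134−69.9465) = 0.1724. V = [p*·2.2534 + (1−p*)·0.0000]/1.02 = 1.4295. B = V − Δ·S = -11.8257.
(3,1): S=91.2235. Δ = (V_up−V_dn)/(S_up−S_dn) = (17.7614−2.2534)/(98.5214−83.0134) = 1.0000. V = [p*·17.7614 + (1−p*)·2.2534]/1.02 = 12.0470. B = V − Δ·S = -79.1765.
(3,2): S=108.2652. Δ = (V_up−V_dn)/(S_up−S_dn) = (36.1665−17.7614)/(116.9265−98.5214) = 1.0000. V = [p*·36.1665 + (1−p*)·17.7614]/1.02 = 29.0888. B = V − Δ·S = -79.1765.
(3,3): S=128.4906. Δ = (V_up−V_dn)/(S_up−S_dn) = (58.0099−36.1665)/(138.7699−116.9265) = 1.0000. V = [p*·58.0099 + (1−p*)·36.1665]/1.02 = 49.3142. B = V − Δ·S = -79.1765.
(2,0): S=84.4662. Δ = (V_up−V_dn)/(S_up−S_dn) = (12.0470−1.4295)/(91.2235−76.8642) = 0.7394. V = [p*·12.0470 + (1−p*)·1.4295]/1.02 = 8.1369. B = V − Δ·S = -54.3192.
(2,1): S=100.2456. Δ = (V_up−V_dn)/(S_up−S_dn) = (29.0888−12.0470)/(108.2652−91.2235) = 1.0000. V = [p*·29.0888 + (1−p*)·12.0470]/1.02 = 22.6216. B = V − Δ·S = -77.6240.
(2,2): S=118.9728. Δ = (V_up−V_dn)/(S_up−S_dn) = (49.3142−29.0888)/(128.4906−108.2652) = 1.0000. V = [p*·49.3142 + (1−p*)·29.0888]/1.02 = 41.3488. B = V − Δ·S = -77.6240.
(1,0): S=92.8200. Δ = (V_up−V_dn)/(S_up−S_dn) = (22.6216−8.1369)/(100.2456−84.4662) = 0.9179. V = [p*·22.6216 + (1−p*)·8.1369]/1.02 = 17.1660. B = V − Δ·S = -68.0380.
(1,1): S=110.1600. Δ = (V_up−V_dn)/(S_up−S_dn) = (41.3488−22.6216)/(118.9728−100.2456) = 1.0000. V = [p*·41.3488 + (1−p*)·22.6216]/1.02 = 34.0580. B = V − Δ·S = -76.1020.
(0,0): S=102.0000. Δ = (V_up−V_dn)/(S_up−S_dn) = (34.0580−17.1660)/(110.1600−92.8200) = 0.9742. V = [p*·34.0580 + (1−p*)·17.1660]/1.02 = 27.5453. B = V − Δ·S = -71.8195.
Root portfolio cost Δ·102+B reproduces V0=27.5453.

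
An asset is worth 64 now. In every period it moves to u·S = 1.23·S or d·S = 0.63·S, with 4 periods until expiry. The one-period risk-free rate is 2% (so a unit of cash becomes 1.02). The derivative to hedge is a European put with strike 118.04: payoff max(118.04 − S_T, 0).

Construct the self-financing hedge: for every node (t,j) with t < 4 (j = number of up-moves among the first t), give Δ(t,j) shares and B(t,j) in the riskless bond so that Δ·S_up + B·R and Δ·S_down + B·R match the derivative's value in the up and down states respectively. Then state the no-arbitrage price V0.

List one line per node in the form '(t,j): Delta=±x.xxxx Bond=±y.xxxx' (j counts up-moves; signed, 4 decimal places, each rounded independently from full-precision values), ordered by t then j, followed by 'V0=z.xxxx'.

(0,0): Delta=-0.8083 Bond=101.4724
(1,0): Delta=-1.0000 Bond=111.2317
(1,1): Delta=-0.7554 Bond=99.3396
(2,0): Delta=-1.0000 Bond=113.4564
(2,1): Delta=-1.0000 Bond=113.4564
(2,2): Delta=-0.6880 Bond=94.7949
(3,0): Delta=-1.0000 Bond=115.7255
(3,1): Delta=-1.0000 Bond=115.7255
(3,2): Delta=-1.0000 Bond=115.7255
(3,3): Delta=-0.6019 Bond=86.4414
V0=49.7420

The replicating-portfolio and risk-neutral prices coincide; use p* = (1.02−0.63)/(1.23−0.63) = 0.6500 for the latter.
Terminal values V(4,·): V(4,0)=107.9581, V(4,1)=98.3563, V(4,2)=79.6099, V(4,3)=43.0098, V(4,4)=0.0000
Node (3,0) S=16.0030: V=(p*·98.3563+(1−p*)·107.9581)/1.02=99.7225; Δ=(98.3563−107.9581)/(19.6837−10.0819)=-1.0000; B=V−Δ·S=115.7255
Node (3,1) S=31.2440: V=(p*·79.6099+(1−p*)·98.3563)/1.02=84.4815; Δ=(79.6099−98.3563)/(38.4301−19.6837)=-1.0000; B=V−Δ·S=115.7255
Node (3,2) S=61.0001: V=(p*·43.0098+(1−p*)·79.6099)/1.02=54.7254; Δ=(43.0098−79.6099)/(75.0302−38.4301)=-1.0000; B=V−Δ·S=115.7255
Node (3,3) S=119.0955: V=(p*·0.0000+(1−p*)·43.0098)/1.02=14.7583; Δ=(0.0000−43.0098)/(146.4875−75.0302)=-0.6019; B=V−Δ·S=86.4414
Node (2,0) S=25.4016: V=(p*·84.4815+(1−p*)·99.7225)/1.02=88.0548; Δ=(84.4815−99.7225)/(31.2440−16.0030)=-1.0000; B=V−Δ·S=113.4564
Node (2,1) S=49.5936: V=(p*·54.7254+(1−p*)·84.4815)/1.02=63.8628; Δ=(54.7254−84.4815)/(61.0001−31.2440)=-1.0000; B=V−Δ·S=113.4564
Node (2,2) S=96.8256: V=(p*·14.7583+(1−p*)·54.7254)/1.02=28.1831; Δ=(14.7583−54.7254)/(119.0955−61.0001)=-0.6880; B=V−Δ·S=94.7949
Node (1,0) S=40.3200: V=(p*·63.8628+(1−p*)·88.0548)/1.02=70.9117; Δ=(63.8628−88.0548)/(49.5936−25.4016)=-1.0000; B=V−Δ·S=111.2317
Node (1,1) S=78.7200: V=(p*·28.1831+(1−p*)·63.8628)/1.02=39.8735; Δ=(28.1831−63.8628)/(96.8256−49.5936)=-0.7554; B=V−Δ·S=99.3396
Node (0,0) S=64.0000: V=(p*·39.8735+(1−p*)·70.9117)/1.02=49.7420; Δ=(39.8735−70.9117)/(78.7200−40.3200)=-0.8083; B=V−Δ·S=101.4724
Each (Δ,B) replicates both successor values, so the strategy is self-financing and V0 is arbitrage-free.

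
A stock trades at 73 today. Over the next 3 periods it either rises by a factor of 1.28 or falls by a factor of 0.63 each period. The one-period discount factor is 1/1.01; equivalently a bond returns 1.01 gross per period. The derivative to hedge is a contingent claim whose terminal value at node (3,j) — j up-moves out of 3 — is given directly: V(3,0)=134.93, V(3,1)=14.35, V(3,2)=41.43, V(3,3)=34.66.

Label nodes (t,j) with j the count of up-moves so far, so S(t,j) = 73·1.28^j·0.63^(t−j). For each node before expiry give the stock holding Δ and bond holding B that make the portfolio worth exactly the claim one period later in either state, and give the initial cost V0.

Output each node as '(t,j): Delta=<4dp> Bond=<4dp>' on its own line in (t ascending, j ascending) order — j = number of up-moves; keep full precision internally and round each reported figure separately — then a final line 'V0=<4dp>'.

(0,0): Delta=-0.2059 Bond=52.4808
(1,0): Delta=-1.1346 Bond=95.7149
(1,1): Delta=0.1189 Bond=22.6595
(2,0): Delta=-6.4026 Bond=249.3068
(2,1): Delta=0.7077 Bond=-11.7790
(2,2): Delta=-0.0871 Bond=47.5165
V0=37.4491

Under the risk-neutral measure, an up-move has probability p* = (R−d)/(u−d) = 0.5846 and values discount at R = 1.01.
Payoff layer (t=3): V(3,0)=134.9300, V(3,1)=14.3500, V(3,2)=41.4300, V(3,3)=34.6600
  t=2,j=0: stock 28.9737 → up 37.0863 (V=14.3500), down 18.2534 (V=134.9300). Price 63.7991; hedge Δ=-6.4026, bond B=249.3068.
  t=2,j=1: stock 58.8672 → up 75.3500 (V=41.4300), down 37.0863 (V=14.3500). Price 29.8826; hedge Δ=0.7077, bond B=-11.7790.
  t=2,j=2: stock 119.6032 → up 153.0921 (V=34.6600), down 75.3500 (V=41.4300). Price 37.1011; hedge Δ=-0.0871, bond B=47.5165.
  t=1,j=0: stock 45.9900 → up 58.8672 (V=29.8826), down 28.9737 (V=63.7991). Price 43.5356; hedge Δ=-1.1346, bond B=95.7149.
  t=1,j=1: stock 93.4400 → up 119.6032 (V=37.1011), down 58.8672 (V=29.8826). Price 33.7650; hedge Δ=0.1189, bond B=22.6595.
  t=0,j=0: stock 73.0000 → up 93.4400 (V=33.7650), down 45.9900 (V=43.5356). Price 37.4491; hedge Δ=-0.2059, bond B=52.4808.
Self-financing check: at every node Δ·S+B equals the discounted successor values.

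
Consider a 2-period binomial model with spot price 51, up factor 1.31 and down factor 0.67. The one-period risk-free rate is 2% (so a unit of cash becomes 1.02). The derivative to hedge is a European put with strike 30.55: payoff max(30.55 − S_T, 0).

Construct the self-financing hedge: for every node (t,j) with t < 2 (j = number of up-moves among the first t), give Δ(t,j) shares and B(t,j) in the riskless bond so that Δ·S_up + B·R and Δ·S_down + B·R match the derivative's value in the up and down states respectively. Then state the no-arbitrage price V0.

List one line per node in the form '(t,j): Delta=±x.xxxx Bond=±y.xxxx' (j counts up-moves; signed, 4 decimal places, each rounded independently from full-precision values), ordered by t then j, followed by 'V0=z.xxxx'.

(0,0): Delta=-0.1042 Bond=6.8252
(1,0): Delta=-0.3501 Bond=15.3638
(1,1): Delta=0.0000 Bond=0.0000
V0=1.5109

The replicating-portfolio and risk-neutral prices coincide; use p* = (1.02−0.67)/(1.31−0.67) = 0.5469 for the latter.
Terminal payoffs: V(2,0)=7.6561, V(2,1)=0.0000, V(2,2)=0.0000
  t=1,j=0: stock 34.1700 → up 44.7627 (V=0.0000), down 22.8939 (V=7.6561). Price 3.4011; hedge Δ=-0.3501, bond B=15.3638.
  t=1,j=1: stock 66.8100 → up 87.5211 (V=0.0000), down 44.7627 (V=0.0000). Price 0.0000; hedge Δ=0.0000, bond B=0.0000.
  t=0,j=0: stock 51.0000 → up 66.8100 (V=0.0000), down 34.1700 (V=3.4011). Price 1.5109; hedge Δ=-0.1042, bond B=6.8252.
Each (Δ,B) replicates both successor values, so the strategy is self-financing and V0 is arbitrage-free.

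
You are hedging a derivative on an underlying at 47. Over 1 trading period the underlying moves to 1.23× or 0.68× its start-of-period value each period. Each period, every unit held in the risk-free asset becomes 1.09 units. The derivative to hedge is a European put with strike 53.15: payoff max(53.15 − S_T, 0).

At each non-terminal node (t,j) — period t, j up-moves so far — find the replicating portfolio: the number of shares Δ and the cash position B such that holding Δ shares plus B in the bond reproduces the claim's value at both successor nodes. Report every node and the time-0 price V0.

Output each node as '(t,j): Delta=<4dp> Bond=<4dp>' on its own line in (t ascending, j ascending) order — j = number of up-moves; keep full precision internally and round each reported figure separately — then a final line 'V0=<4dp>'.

(0,0): Delta=-0.8197 Bond=43.4757
V0=4.9485

The replicating-portfolio and risk-neutral prices coincide; use p* = (1.09−0.68)/(1.23−0.68) = 0.7455 for the latter.
At expiry t=1: V(1,0)=21.1900, V(1,1)=0.0000
(0,0): S=47.0000. Δ = (V_up−V_dn)/(S_up−S_dn) = (0.0000−21.1900)/(57.8100−31.9600) = -0.8197. V = [p*·0.0000 + (1−p*)·21.1900]/1.09 = 4.9485. B = V − Δ·S = 43.4757.
The time-0 hedge costs 4.9485, which is the no-arbitrage price.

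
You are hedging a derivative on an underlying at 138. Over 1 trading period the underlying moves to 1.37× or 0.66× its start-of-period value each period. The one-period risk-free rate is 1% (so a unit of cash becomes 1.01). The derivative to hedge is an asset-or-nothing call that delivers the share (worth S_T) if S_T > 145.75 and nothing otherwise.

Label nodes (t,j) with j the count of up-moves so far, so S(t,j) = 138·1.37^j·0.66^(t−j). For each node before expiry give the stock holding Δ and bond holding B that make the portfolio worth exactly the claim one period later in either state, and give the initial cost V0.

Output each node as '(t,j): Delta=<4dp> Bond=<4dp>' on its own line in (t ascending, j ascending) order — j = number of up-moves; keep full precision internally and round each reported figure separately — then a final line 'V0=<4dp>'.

Since d<R<u, set p* = (R−d)/(u−d) = 0.4930; price each node as the discounted p*-expectation of its children.
Terminal values V(1,·): V(1,0)=0.0000, V(1,1)=189.0600
(0,0): S=138.0000. Δ = (V_up−V_dn)/(S_up−S_dn) = (189.0600−0.0000)/(189.0600−91.0800) = 1.9296. V = [p*·189.0600 + (1−p*)·0.0000]/1.01 = 92.2758. B = V − Δ·S = -174.0059.
Root portfolio cost Δ·138+B reproduces V0=92.2758.

(0,0): Delta=1.9296 Bond=-174.0059
V0=92.2758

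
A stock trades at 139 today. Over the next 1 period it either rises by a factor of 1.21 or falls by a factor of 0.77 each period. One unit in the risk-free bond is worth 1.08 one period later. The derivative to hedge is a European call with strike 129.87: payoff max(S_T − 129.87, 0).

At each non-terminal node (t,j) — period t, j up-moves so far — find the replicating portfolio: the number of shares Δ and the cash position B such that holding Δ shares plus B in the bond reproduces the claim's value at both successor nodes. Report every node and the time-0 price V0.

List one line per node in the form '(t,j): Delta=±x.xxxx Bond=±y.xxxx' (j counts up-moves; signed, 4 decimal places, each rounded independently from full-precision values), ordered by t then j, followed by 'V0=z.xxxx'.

Risk-neutral probability p* = (R−d)/(u−d) = (1.08−0.77)/(1.21−0.77) = 0.7045.
At expiry t=1: V(1,0)=0.0000, V(1,1)=38.3200
  t=0,j=0: stock 139.0000 → up 168.1900 (V=38.3200), down 107.0300 (V=0.0000). Price 24.9983; hedge Δ=0.6266, bond B=-62.0926.
Check: Δ(0,0)·S0 + B(0,0) = 24.9983 = V0.

(0,0): Delta=0.6266 Bond=-62.0926
V0=24.9983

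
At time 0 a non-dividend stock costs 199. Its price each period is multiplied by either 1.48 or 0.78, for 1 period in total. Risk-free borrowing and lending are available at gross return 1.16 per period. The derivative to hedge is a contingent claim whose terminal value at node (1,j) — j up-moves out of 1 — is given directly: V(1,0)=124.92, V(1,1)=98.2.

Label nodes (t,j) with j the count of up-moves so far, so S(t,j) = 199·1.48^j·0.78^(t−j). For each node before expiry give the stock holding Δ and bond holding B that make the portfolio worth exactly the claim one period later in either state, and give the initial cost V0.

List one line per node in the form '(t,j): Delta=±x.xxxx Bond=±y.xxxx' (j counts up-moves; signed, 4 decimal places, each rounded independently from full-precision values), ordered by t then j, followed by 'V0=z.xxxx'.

(0,0): Delta=-0.1918 Bond=133.3567
V0=95.1852

No-arbitrage ⇒ martingale measure with p* = (R−d)/(u−d) = 0.5429.
Terminal values V(1,·): V(1,0)=124.9200, V(1,1)=98.2000
(0,0): S=199.0000. Δ = (V_up−V_dn)/(S_up−S_dn) = (98.2000−124.9200)/(294.5200−155.2200) = -0.1918. V = [p*·98.2000 + (1−p*)·124.9200]/1.16 = 95.1852. B = V − Δ·S = 133.3567.
Self-financing check: at every node Δ·S+B equals the discounted successor values.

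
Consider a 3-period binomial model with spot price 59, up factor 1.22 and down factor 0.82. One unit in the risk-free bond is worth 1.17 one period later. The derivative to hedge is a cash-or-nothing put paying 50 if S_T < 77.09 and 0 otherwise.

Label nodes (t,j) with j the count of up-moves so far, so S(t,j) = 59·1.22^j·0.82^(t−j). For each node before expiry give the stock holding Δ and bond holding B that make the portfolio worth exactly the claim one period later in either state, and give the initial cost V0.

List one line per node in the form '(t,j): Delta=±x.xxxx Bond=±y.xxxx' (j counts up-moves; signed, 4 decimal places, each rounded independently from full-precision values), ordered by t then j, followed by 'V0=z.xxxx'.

Under the risk-neutral measure, an up-move has probability p* = (R−d)/(u−d) = 0.8750 and values discount at R = 1.17.
Terminal payoffs: V(3,0)=50.0000, V(3,1)=50.0000, V(3,2)=50.0000, V(3,3)=0.0000
Node (2,0) S=39.6716: V=(p*·50.0000+(1−p*)·50.0000)/1.17=42.7350; Δ=(50.0000−50.0000)/(48.3994−32.5307)=0.0000; B=V−Δ·S=42.7350
Node (2,1) S=59.0236: V=(p*·50.0000+(1−p*)·50.0000)/1.17=42.7350; Δ=(50.0000−50.0000)/(72.0088−48.3994)=0.0000; B=V−Δ·S=42.7350
Node (2,2) S=87.8156: V=(p*·0.0000+(1−p*)·50.0000)/1.17=5.3419; Δ=(0.0000−50.0000)/(107.1350−72.0088)=-1.4234; B=V−Δ·S=130.3419
Node (1,0) S=48.3800: V=(p*·42.7350+(1−p*)·42.7350)/1.17=36.5257; Δ=(42.7350−42.7350)/(59.0236−39.6716)=0.0000; B=V−Δ·S=36.5257
Node (1,1) S=71.9800: V=(p*·5.3419+(1−p*)·42.7350)/1.17=8.5607; Δ=(5.3419−42.7350)/(87.8156−59.0236)=-1.2987; B=V−Δ·S=102.0436
Node (0,0) S=59.0000: V=(p*·8.5607+(1−p*)·36.5257)/1.17=10.3046; Δ=(8.5607−36.5257)/(71.9800−48.3800)=-1.1850; B=V−Δ·S=80.2170
Self-financing check: at every node Δ·S+B equals the discounted successor values.

(0,0): Delta=-1.1850 Bond=80.2170
(1,0): Delta=0.0000 Bond=36.5257
(1,1): Delta=-1.2987 Bond=102.0436
(2,0): Delta=0.0000 Bond=42.7350
(2,1): Delta=0.0000 Bond=42.7350
(2,2): Delta=-1.4234 Bond=130.3419
V0=10.3046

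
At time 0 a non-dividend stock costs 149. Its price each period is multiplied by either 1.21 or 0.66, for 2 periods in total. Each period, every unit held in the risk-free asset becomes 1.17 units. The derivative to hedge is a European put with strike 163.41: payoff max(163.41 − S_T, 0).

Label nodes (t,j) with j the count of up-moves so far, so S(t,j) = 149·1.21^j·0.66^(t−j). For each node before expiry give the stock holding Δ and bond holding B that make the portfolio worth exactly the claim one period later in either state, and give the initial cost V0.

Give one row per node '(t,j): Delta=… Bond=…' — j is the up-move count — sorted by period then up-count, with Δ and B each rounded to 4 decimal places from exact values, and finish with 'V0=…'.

(0,0): Delta=-0.4706 Bond=74.8764
(1,0): Delta=-1.0000 Bond=139.6667
(1,1): Delta=-0.4480 Bond=83.5222
V0=4.7571

Since d<R<u, set p* = (R−d)/(u−d) = 0.9273; price each node as the discounted p*-expectation of its children.
Terminal values V(2,·): V(2,0)=98.5056, V(2,1)=44.4186, V(2,2)=0.0000
Node (1,0) S=98.3400: V=(p*·44.4186+(1−p*)·98.5056)/1.17=41.3267; Δ=(44.4186−98.5056)/(118.9914−64.9044)=-1.0000; B=V−Δ·S=139.6667
Node (1,1) S=180.2900: V=(p*·0.0000+(1−p*)·44.4186)/1.17=2.7611; Δ=(0.0000−44.4186)/(218.1509−118.9914)=-0.4480; B=V−Δ·S=83.5222
Node (0,0) S=149.0000: V=(p*·2.7611+(1−p*)·41.3267)/1.17=4.7571; Δ=(2.7611−41.3267)/(180.2900−98.3400)=-0.4706; B=V−Δ·S=74.8764
Root portfolio cost Δ·149+B reproduces V0=4.7571.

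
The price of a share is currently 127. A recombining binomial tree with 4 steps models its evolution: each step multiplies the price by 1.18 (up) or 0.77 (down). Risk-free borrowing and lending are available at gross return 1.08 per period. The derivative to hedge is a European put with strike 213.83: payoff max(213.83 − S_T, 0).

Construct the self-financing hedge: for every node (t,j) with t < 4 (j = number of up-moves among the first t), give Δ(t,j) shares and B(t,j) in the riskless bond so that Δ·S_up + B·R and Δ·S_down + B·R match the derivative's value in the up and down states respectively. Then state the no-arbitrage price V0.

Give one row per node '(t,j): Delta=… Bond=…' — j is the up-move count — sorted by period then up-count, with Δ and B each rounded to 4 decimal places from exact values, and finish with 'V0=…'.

(0,0): Delta=-0.7865 Bond=137.8419
(1,0): Delta=-1.0000 Bond=169.7451
(1,1): Delta=-0.7416 Bond=142.1352
(2,0): Delta=-1.0000 Bond=183.3248
(2,1): Delta=-1.0000 Bond=183.3248
(2,2): Delta=-0.6872 Bond=143.8870
(3,0): Delta=-1.0000 Bond=197.9907
(3,1): Delta=-1.0000 Bond=197.9907
(3,2): Delta=-1.0000 Bond=197.9907
(3,3): Delta=-0.6213 Bond=141.6584
V0=37.9534

No-arbitrage ⇒ martingale measure with p* = (R−d)/(u−d) = 0.7561.
At expiry t=4: V(4,0)=169.1856, V(4,1)=145.4140, V(4,2)=108.9846, V(4,3)=53.1579, V(4,4)=0.0000
(3,0): S=57.9797. Δ = (V_up−V_dn)/(S_up−S_dn) = (145.4140−169.1856)/(68.4160−44.6444) = -1.0000. V = [p*·145.4140 + (1−p*)·169.1856]/1.08 = 140.0110. B = V − Δ·S = 197.9907.
(3,1): S=88.8520. Δ = (V_up−V_dn)/(S_up−S_dn) = (108.9846−145.4140)/(104.8454−68.4160) = -1.0000. V = [p*·108.9846 + (1−p*)·145.4140]/1.08 = 109.1387. B = V − Δ·S = 197.9907.
(3,2): S=136.1628. Δ = (V_up−V_dn)/(S_up−S_dn) = (53.1579−108.9846)/(160.6721−104.8454) = -1.0000. V = [p*·53.1579 + (1−p*)·108.9846]/1.08 = 61.8279. B = V − Δ·S = 197.9907.
(3,3): S=208.6651. Δ = (V_up−V_dn)/(S_up−S_dn) = (0.0000−53.1579)/(246.2248−160.6721) = -0.6213. V = [p*·0.0000 + (1−p*)·53.1579]/1.08 = 12.0049. B = V − Δ·S = 141.6584.
(2,0): S=75.2983. Δ = (V_up−V_dn)/(S_up−S_dn) = (109.1387−140.0110)/(88.8520−57.9797) = -1.0000. V = [p*·109.1387 + (1−p*)·140.0110]/1.08 = 108.0265. B = V − Δ·S = 183.3248.
(2,1): S=115.3922. Δ = (V_up−V_dn)/(S_up−S_dn) = (61.8279−109.1387)/(136.1628−88.8520) = -1.0000. V = [p*·61.8279 + (1−p*)·109.1387]/1.08 = 67.9326. B = V − Δ·S = 183.3248.
(2,2): S=176.8348. Δ = (V_up−V_dn)/(S_up−S_dn) = (12.0049−61.8279)/(208.6651−136.1628) = -0.6872. V = [p*·12.0049 + (1−p*)·61.8279]/1.08 = 22.3675. B = V − Δ·S = 143.8870.
(1,0): S=97.7900. Δ = (V_up−V_dn)/(S_up−S_dn) = (67.9326−108.0265)/(115.3922−75.2983) = -1.0000. V = [p*·67.9326 + (1−p*)·108.0265]/1.08 = 71.9551. B = V − Δ·S = 169.7451.
(1,1): S=149.8600. Δ = (V_up−V_dn)/(S_up−S_dn) = (22.3675−67.9326)/(176.8348−115.3922) = -0.7416. V = [p*·22.3675 + (1−p*)·67.9326]/1.08 = 31.0009. B = V − Δ·S = 142.1352.
(0,0): S=127.0000. Δ = (V_up−V_dn)/(S_up−S_dn) = (31.0009−71.9551)/(149.8600−97.7900) = -0.7865. V = [p*·31.0009 + (1−p*)·71.9551]/1.08 = 37.9534. B = V − Δ·S = 137.8419.
The time-0 hedge costs 37.9534, which is the no-arbitrage price.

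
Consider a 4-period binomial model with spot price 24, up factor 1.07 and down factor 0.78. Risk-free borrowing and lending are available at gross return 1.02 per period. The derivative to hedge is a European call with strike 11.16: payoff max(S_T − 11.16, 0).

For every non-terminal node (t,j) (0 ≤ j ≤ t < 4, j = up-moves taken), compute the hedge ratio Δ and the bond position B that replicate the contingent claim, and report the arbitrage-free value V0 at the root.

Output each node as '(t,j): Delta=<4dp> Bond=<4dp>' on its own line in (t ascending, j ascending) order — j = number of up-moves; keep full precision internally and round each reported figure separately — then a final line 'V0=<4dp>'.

The replicating-portfolio and risk-neutral prices coincide; use p* = (1.02−0.78)/(1.07−0.78) = 0.8276 for the latter.
Terminal payoffs: V(4,0)=0.0000, V(4,1)=1.0265, V(4,2)=5.5574, V(4,3)=11.7728, V(4,4)=20.2991
(3,0): S=11.3892. Δ = (V_up−V_dn)/(S_up−S_dn) = (1.0265−0.0000)/(12.1865−8.8836) = 0.3108. V = [p*·1.0265 + (1−p*)·0.0000]/1.02 = 0.8329. B = V − Δ·S = -2.7068.
(3,1): S=15.6237. Δ = (V_up−V_dn)/(S_up−S_dn) = (5.5574−1.0265)/(16.7174−12.1865) = 1.0000. V = [p*·5.5574 + (1−p*)·1.0265]/1.02 = 4.6825. B = V − Δ·S = -10.9412.
(3,2): S=21.4325. Δ = (V_up−V_dn)/(S_up−S_dn) = (11.7728−5.5574)/(22.9328−16.7174) = 1.0000. V = [p*·11.7728 + (1−p*)·5.5574]/1.02 = 10.4914. B = V − Δ·S = -10.9412.
(3,3): S=29.4010. Δ = (V_up−V_dn)/(S_up−S_dn) = (20.2991−11.7728)/(31.4591−22.9328) = 1.0000. V = [p*·20.2991 + (1−p*)·11.7728]/1.02 = 18.4599. B = V − Δ·S = -10.9412.
(2,0): S=14.6016. Δ = (V_up−V_dn)/(S_up−S_dn) = (4.6825−0.8329)/(15.6237−11.3892) = 0.9091. V = [p*·4.6825 + (1−p*)·0.8329]/1.02 = 3.9400. B = V − Δ·S = -9.3348.
(2,1): S=20.0304. Δ = (V_up−V_dn)/(S_up−S_dn) = (10.4914−4.6825)/(21.4325−15.6237) = 1.0000. V = [p*·10.4914 + (1−p*)·4.6825]/1.02 = 9.3038. B = V − Δ·S = -10.7266.
(2,2): S=27.4776. Δ = (V_up−V_dn)/(S_up−S_dn) = (18.4599−10.4914)/(29.4010−21.4325) = 1.0000. V = [p*·18.4599 + (1−p*)·10.4914]/1.02 = 16.7510. B = V − Δ·S = -10.7266.
(1,0): S=18.7200. Δ = (V_up−V_dn)/(S_up−S_dn) = (9.3038−3.9400)/(20.0304−14.6016) = 0.9880. V = [p*·9.3038 + (1−p*)·3.9400]/1.02 = 8.2147. B = V − Δ·S = -10.2810.
(1,1): S=25.6800. Δ = (V_up−V_dn)/(S_up−S_dn) = (16.7510−9.3038)/(27.4776−20.0304) = 1.0000. V = [p*·16.7510 + (1−p*)·9.3038]/1.02 = 15.1637. B = V − Δ·S = -10.5163.
(0,0): S=24.0000. Δ = (V_up−V_dn)/(S_up−S_dn) = (15.1637−8.2147)/(25.6800−18.7200) = 0.9984. V = [p*·15.1637 + (1−p*)·8.2147]/1.02 = 13.6917. B = V − Δ·S = -10.2703.
Self-financing check: at every node Δ·S+B equals the discounted successor values.

(0,0): Delta=0.9984 Bond=-10.2703
(1,0): Delta=0.9880 Bond=-10.2810
(1,1): Delta=1.0000 Bond=-10.5163
(2,0): Delta=0.9091 Bond=-9.3348
(2,1): Delta=1.0000 Bond=-10.7266
(2,2): Delta=1.0000 Bond=-10.7266
(3,0): Delta=0.3108 Bond=-2.7068
(3,1): Delta=1.0000 Bond=-10.9412
(3,2): Delta=1.0000 Bond=-10.9412
(3,3): Delta=1.0000 Bond=-10.9412
V0=13.6917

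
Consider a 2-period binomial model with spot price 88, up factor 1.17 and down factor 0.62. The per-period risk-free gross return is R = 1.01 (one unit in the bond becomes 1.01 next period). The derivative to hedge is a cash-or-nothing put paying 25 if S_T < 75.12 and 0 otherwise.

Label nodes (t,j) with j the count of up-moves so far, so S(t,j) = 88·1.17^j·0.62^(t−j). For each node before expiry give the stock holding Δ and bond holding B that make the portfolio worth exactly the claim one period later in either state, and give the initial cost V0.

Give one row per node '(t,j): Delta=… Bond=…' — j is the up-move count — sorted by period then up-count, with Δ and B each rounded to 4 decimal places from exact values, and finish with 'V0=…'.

(0,0): Delta=-0.3626 Bond=44.0971
(1,0): Delta=0.0000 Bond=24.7525
(1,1): Delta=-0.4415 Bond=52.6553
V0=12.1848

No-arbitrage ⇒ martingale measure with p* = (R−d)/(u−d) = 0.7091.
Terminal payoffs: V(2,0)=25.0000, V(2,1)=25.0000, V(2,2)=0.0000
(1,0): S=54.5600. Δ = (V_up−V_dn)/(S_up−S_dn) = (25.0000−25.0000)/(63.8352−33.8272) = 0.0000. V = [p*·25.0000 + (1−p*)·25.0000]/1.01 = 24.7525. B = V − Δ·S = 24.7525.
(1,1): S=102.9600. Δ = (V_up−V_dn)/(S_up−S_dn) = (0.0000−25.0000)/(120.4632−63.8352) = -0.4415. V = [p*·0.0000 + (1−p*)·25.0000]/1.01 = 7.2007. B = V − Δ·S = 52.6553.
(0,0): S=88.0000. Δ = (V_up−V_dn)/(S_up−S_dn) = (7.2007−24.7525)/(102.9600−54.5600) = -0.3626. V = [p*·7.2007 + (1−p*)·24.7525]/1.01 = 12.1848. B = V − Δ·S = 44.0971.
Self-financing check: at every node Δ·S+B equals the discounted successor values.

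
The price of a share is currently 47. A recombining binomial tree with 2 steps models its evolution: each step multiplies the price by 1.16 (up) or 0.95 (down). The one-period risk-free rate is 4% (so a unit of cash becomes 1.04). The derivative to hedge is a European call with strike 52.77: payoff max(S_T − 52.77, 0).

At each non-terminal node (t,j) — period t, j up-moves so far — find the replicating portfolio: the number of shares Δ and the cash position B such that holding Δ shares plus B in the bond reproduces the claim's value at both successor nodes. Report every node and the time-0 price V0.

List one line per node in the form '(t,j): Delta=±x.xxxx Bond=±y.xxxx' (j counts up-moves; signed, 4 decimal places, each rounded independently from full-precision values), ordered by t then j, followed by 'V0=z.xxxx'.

Since d<R<u, set p* = (R−d)/(u−d) = 0.4286; price each node as the discounted p*-expectation of its children.
Terminal values V(2,·): V(2,0)=0.0000, V(2,1)=0.0000, V(2,2)=10.4732
Node (1,0) S=44.6500: V=(p*·0.0000+(1−p*)·0.0000)/1.04=0.0000; Δ=(0.0000−0.0000)/(51.7940−42.4175)=0.0000; B=V−Δ·S=0.0000
Node (1,1) S=54.5200: V=(p*·10.4732+(1−p*)·0.0000)/1.04=4.3159; Δ=(10.4732−0.0000)/(63.2432−51.7940)=0.9148; B=V−Δ·S=-45.5565
Node (0,0) S=47.0000: V=(p*·4.3159+(1−p*)·0.0000)/1.04=1.7785; Δ=(4.3159−0.0000)/(54.5200−44.6500)=0.4373; B=V−Δ·S=-18.7733
Root portfolio cost Δ·47+B reproduces V0=1.7785.

(0,0): Delta=0.4373 Bond=-18.7733
(1,0): Delta=0.0000 Bond=0.0000
(1,1): Delta=0.9148 Bond=-45.5565
V0=1.7785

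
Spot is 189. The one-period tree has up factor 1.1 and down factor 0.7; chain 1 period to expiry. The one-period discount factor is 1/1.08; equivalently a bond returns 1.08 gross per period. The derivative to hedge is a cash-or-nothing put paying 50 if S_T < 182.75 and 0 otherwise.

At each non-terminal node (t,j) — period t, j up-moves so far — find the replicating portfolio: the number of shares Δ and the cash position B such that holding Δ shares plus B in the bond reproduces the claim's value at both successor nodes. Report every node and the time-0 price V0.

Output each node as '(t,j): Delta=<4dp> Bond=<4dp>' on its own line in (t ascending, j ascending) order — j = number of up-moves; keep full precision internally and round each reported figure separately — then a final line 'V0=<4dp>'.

No-arbitrage ⇒ martingale measure with p* = (R−d)/(u−d) = 0.9500.
Terminal values V(1,·): V(1,0)=50.0000, V(1,1)=0.0000
(0,0): S=189.0000. Δ = (V_up−V_dn)/(S_up−S_dn) = (0.0000−50.0000)/(207.9000−132.3000) = -0.6614. V = [p*·0.0000 + (1−p*)·50.0000]/1.08 = 2.3148. B = V − Δ·S = 127.3148.
Check: Δ(0,0)·S0 + B(0,0) = 2.3148 = V0.

(0,0): Delta=-0.6614 Bond=127.3148
V0=2.3148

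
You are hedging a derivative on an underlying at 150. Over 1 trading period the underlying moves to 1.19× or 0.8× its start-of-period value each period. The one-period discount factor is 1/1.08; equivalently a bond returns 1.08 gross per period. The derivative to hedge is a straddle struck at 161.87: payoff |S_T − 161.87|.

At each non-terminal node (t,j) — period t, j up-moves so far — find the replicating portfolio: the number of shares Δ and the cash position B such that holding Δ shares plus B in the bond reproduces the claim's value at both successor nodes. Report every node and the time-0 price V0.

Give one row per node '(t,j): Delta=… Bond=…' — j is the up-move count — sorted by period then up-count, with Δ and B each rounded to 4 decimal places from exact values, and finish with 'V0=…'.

(0,0): Delta=-0.4315 Bond=86.7077
V0=21.9898

Risk-neutral probability p* = (R−d)/(u−d) = (1.08−0.8)/(1.19−0.8) = 0.7179.
Payoff layer (t=1): V(1,0)=41.8700, V(1,1)=16.6300
Node (0,0) S=150.0000: V=(p*·16.6300+(1−p*)·41.8700)/1.08=21.9898; Δ=(16.6300−41.8700)/(178.5000−120.0000)=-0.4315; B=V−Δ·S=86.7077
Each (Δ,B) replicates both successor values, so the strategy is self-financing and V0 is arbitrage-free.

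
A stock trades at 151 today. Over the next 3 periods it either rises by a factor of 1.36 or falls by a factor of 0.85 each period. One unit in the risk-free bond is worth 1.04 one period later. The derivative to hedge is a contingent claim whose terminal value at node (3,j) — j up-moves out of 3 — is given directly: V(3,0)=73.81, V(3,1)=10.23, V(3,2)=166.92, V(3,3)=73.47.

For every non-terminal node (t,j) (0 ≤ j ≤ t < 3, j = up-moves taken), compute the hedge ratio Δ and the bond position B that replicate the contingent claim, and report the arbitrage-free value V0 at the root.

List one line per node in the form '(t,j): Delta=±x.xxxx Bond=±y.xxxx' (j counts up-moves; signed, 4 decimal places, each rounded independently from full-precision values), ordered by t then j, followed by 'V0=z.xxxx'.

Under the risk-neutral measure, an up-move has probability p* = (R−d)/(u−d) = 0.3725 and values discount at R = 1.04.
Terminal payoffs: V(3,0)=73.8100, V(3,1)=10.2300, V(3,2)=166.9200, V(3,3)=73.4700
  t=2,j=0: stock 109.0975 → up 148.3726 (V=10.2300), down 92.7329 (V=73.8100). Price 48.1955; hedge Δ=-1.1427, bond B=172.8622.
  t=2,j=1: stock 174.5560 → up 237.3962 (V=166.9200), down 148.3726 (V=10.2300). Price 65.9661; hedge Δ=1.7601, bond B=-241.2692.
  t=2,j=2: stock 279.2896 → up 379.8339 (V=73.4700), down 237.3962 (V=166.9200). Price 127.0243; hedge Δ=-0.6561, bond B=310.2596.
  t=1,j=0: stock 128.3500 → up 174.5560 (V=65.9661), down 109.0975 (V=48.1955). Price 52.7076; hedge Δ=0.2715, bond B=17.8634.
  t=1,j=1: stock 205.3600 → up 279.2896 (V=127.0243), down 174.5560 (V=65.9661). Price 85.3012; hedge Δ=0.5830, bond B=-34.4209.
  t=0,j=0: stock 151.0000 → up 205.3600 (V=85.3012), down 128.3500 (V=52.7076). Price 62.3561; hedge Δ=0.4232, bond B=-1.5529.
Self-financing check: at every node Δ·S+B equals the discounted successor values.

(0,0): Delta=0.4232 Bond=-1.5529
(1,0): Delta=0.2715 Bond=17.8634
(1,1): Delta=0.5830 Bond=-34.4209
(2,0): Delta=-1.1427 Bond=172.8622
(2,1): Delta=1.7601 Bond=-241.2692
(2,2): Delta=-0.6561 Bond=310.2596
V0=62.3561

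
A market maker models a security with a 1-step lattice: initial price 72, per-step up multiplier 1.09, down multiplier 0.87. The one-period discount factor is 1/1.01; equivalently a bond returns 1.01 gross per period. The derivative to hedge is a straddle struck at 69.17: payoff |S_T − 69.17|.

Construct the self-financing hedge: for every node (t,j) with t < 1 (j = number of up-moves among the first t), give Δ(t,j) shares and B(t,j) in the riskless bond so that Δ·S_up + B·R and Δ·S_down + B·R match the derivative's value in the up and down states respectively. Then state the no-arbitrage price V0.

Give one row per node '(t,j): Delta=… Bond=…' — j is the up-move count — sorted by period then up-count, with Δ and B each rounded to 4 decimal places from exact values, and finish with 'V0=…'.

(0,0): Delta=0.1755 Bond=-4.4194
V0=8.2169

Risk-neutral probability p* = (R−d)/(u−d) = (1.01−0.87)/(1.09−0.87) = 0.6364.
Terminal values V(1,·): V(1,0)=6.5300, V(1,1)=9.3100
  t=0,j=0: stock 72.0000 → up 78.4800 (V=9.3100), down 62.6400 (V=6.5300). Price 8.2169; hedge Δ=0.1755, bond B=-4.4194.
The time-0 hedge costs 8.2169, which is the no-arbitrage price.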